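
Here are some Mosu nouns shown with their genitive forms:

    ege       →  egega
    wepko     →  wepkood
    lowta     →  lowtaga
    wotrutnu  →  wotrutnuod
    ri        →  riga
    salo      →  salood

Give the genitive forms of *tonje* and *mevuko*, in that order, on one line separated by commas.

The suffix is conditioned by the last vowel: -od when the last vowel of the stem is a rounded vowel (*wepko*, *wotrutnu*, *salo*); -ga when the last vowel of the stem is an unrounded vowel (*ege*, *lowta*, *ri*).
*tonje* — last vowel /e/ (an unrounded vowel) → -ga → *tonjega*.
*mevuko* — last vowel /o/ (a rounded vowel) → -od → *mevukood*.

tonjega, mevukood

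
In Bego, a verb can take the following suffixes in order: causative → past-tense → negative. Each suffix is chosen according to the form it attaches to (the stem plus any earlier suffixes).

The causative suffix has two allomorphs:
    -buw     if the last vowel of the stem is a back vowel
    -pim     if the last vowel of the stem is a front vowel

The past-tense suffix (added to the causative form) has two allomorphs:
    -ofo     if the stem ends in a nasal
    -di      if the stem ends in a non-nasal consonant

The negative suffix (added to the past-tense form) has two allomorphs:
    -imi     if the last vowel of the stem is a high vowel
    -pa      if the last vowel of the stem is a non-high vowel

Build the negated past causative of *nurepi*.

Since the last vowel of *nurepi* is /i/ (a front vowel), it takes -pim, giving *nurepipim*.
The causative form *nurepipim* — final consonant /m/ (a nasal) → -ofo → *nurepipimofo*.
The past-tense form *nurepipimofo*: last vowel = /o/, a non-high vowel → -pa → *nurepipimofopa*.

nurepipimofopa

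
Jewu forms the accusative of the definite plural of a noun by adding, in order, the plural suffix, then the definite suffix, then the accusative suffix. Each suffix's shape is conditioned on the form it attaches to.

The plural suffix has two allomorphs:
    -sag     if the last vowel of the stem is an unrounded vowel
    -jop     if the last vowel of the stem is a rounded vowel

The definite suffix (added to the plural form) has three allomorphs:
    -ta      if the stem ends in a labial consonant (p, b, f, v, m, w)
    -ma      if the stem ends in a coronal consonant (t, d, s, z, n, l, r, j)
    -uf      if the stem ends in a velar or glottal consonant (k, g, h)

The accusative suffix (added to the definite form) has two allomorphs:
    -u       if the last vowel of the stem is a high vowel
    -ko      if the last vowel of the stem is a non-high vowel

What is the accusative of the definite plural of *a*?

*a*: last vowel = /a/, an unrounded vowel → -sag → *asag*.
The plural form *asag* — final consonant /g/ (velar/glottal) → -uf → *asaguf*.
The definite form *asaguf* — last vowel /u/ (a high vowel) → -u → *asagufu*.

asagufu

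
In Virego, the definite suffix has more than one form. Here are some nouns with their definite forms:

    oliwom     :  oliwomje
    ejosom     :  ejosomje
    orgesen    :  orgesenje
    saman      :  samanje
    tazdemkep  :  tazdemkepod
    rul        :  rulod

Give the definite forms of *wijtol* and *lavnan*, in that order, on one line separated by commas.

The alternation tracks the final consonant of the stem — -je when the stem ends in a nasal (*oliwom*, *ejosom*, *orgesen*, *saman*); -od when the stem ends in a non-nasal consonant (*tazdemkep*, *rul*).
*wijtol*: final consonant = /l/, non-nasal → -od → *wijtolod*.
*lavnan* — final consonant /n/ (a nasal) → -je → *lavnanje*.

wijtolod, lavnanje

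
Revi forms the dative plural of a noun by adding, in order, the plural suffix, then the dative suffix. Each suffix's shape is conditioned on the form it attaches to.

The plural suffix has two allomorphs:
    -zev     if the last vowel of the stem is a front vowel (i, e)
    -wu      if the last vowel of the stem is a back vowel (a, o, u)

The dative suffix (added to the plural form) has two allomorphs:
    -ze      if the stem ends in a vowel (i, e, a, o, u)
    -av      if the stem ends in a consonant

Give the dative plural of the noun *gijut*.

*gijut*: last vowel = /u/, a back vowel → -wu → *gijutwu*.
The plural form *gijutwu* — final sound /u/ (a vowel) → -ze → *gijutwuze*.

gijutwuze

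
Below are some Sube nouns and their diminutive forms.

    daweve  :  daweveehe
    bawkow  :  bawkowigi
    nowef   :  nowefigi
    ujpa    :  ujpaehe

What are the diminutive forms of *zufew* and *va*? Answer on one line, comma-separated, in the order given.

zufewigi, vaehe

Looking at the final sound of each stem: -igi when the stem ends in a consonant (*bawkow*, *nowef*); -ehe when the stem ends in a vowel (*daweve*, *ujpa*).
The final sound of *zufew* is /w/, which is a consonant, so the suffix is -igi, giving *zufewigi*.
*va*: final sound = /a/, a vowel → -ehe → *vaehe*.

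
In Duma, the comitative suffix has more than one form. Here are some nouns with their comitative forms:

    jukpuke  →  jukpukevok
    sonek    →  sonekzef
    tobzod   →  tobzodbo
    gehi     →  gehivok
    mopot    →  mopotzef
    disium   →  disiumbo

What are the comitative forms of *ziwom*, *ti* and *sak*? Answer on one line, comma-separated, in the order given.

ziwombo, tivok, sakzef

The alternation tracks the final sound of the stem — -zef when the stem ends in a voiceless consonant (*sonek*, *mopot*); -bo when the stem ends in a voiced consonant (*tobzod*, *disium*); -vok when the stem ends in a vowel (*jukpuke*, *gehi*).
*ziwom*: final sound = /m/, a voiced consonant → -bo → *ziwombo*.
*ti* — final sound /i/ (a vowel) → -vok → *tivok*.
*sak*: final sound = /k/, a voiceless consonant → -zef → *sakzef*.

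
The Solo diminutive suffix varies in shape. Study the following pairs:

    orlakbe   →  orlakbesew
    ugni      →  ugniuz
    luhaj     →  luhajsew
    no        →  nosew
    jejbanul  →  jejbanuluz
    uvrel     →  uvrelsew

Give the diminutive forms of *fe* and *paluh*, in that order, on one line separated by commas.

fesew, paluhuz

The suffix is conditioned by the last vowel: -uz when the last vowel of the stem is a high vowel (*ugni*, *jejbanul*); -sew when the last vowel of the stem is a non-high vowel (*orlakbe*, *luhaj*, *no*, *uvrel*).
Since the last vowel of *fe* is /e/ (a non-high vowel), it takes -sew, giving *fesew*.
The last vowel of *paluh* is /u/, which is a high vowel, so the suffix is -uz, giving *paluhuz*.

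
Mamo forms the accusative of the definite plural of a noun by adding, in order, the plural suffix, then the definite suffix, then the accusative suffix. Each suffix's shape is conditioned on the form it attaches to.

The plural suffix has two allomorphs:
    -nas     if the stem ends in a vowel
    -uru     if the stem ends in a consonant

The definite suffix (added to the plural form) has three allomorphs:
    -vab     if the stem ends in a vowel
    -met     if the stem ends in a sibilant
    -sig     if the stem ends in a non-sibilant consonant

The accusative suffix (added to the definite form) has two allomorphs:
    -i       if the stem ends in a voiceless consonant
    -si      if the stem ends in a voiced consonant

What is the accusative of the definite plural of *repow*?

repowuruvabsi

*repow*: final sound = /w/, a consonant → -uru → *repowuru*.
The plural form *repowuru* — final sound /u/ (a vowel) → -vab → *repowuruvab*.
The definite form *repowuruvab* — final consonant /b/ (voiced) → -si → *repowuruvabsi*.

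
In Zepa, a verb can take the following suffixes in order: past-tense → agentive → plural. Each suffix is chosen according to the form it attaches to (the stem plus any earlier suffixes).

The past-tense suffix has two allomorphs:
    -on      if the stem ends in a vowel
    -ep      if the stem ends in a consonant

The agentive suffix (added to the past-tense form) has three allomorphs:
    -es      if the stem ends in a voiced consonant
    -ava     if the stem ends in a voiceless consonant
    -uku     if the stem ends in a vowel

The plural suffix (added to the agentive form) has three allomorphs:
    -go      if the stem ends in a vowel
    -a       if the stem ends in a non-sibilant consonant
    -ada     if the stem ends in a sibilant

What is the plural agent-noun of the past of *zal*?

zalepavago

*zal*: final sound = /l/, a consonant → -ep → *zalep*.
The past-tense form *zalep*: final sound = /p/, a voiceless consonant → -ava → *zalepava*.
The final sound of the agentive form *zalepava* is /a/, which is a vowel, so the plural suffix is -go, giving *zalepavago*.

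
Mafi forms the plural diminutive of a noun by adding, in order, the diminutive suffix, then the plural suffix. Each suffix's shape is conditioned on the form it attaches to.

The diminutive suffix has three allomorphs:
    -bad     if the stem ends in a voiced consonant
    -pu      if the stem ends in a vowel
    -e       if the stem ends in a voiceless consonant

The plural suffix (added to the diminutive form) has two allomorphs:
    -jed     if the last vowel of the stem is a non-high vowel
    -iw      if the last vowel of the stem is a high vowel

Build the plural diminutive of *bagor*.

*bagor* — final sound /r/ (a voiced consonant) → -bad → *bagorbad*.
The diminutive form *bagorbad*: last vowel = /a/, a non-high vowel → -jed → *bagorbadjed*.

bagorbadjed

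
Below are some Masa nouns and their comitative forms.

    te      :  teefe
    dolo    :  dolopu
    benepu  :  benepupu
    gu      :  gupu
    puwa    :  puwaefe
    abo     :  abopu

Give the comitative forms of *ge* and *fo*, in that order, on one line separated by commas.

The pattern is rounding harmony: -pu when the last vowel of the stem is a rounded vowel (*dolo*, *benepu*, *gu*, *abo*); -efe when the last vowel of the stem is an unrounded vowel (*te*, *puwa*).
Since the last vowel of *ge* is /e/ (an unrounded vowel), it takes -efe, giving *geefe*.
The last vowel of *fo* is /o/, which is a rounded vowel, so the suffix is -pu, giving *fopu*.

geefe, fopu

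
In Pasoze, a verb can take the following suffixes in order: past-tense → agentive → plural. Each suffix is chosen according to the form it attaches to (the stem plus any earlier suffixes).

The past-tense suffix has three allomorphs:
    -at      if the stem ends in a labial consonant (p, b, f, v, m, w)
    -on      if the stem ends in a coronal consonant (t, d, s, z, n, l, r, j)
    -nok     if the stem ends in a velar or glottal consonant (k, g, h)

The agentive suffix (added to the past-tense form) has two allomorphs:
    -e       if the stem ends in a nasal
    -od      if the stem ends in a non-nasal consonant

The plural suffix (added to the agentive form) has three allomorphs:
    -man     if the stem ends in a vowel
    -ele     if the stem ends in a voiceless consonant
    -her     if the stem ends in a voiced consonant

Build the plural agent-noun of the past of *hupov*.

hupovatodher

*hupov*: final consonant = /v/, labial → -at → *hupovat*.
Since the final consonant of the past-tense form *hupovat* is /t/ (non-nasal), it takes -od, giving *hupovatod*.
Since the final sound of the agentive form *hupovatod* is /d/ (a voiced consonant), it takes -her, giving *hupovatodher*.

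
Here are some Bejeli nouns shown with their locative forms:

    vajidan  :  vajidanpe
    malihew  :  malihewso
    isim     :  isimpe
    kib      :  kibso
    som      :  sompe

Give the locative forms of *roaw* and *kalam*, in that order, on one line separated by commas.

The suffix is conditioned by the final consonant: -pe when the stem ends in a nasal (*vajidan*, *isim*, *som*); -so when the stem ends in a non-nasal consonant (*malihew*, *kib*).
Since the final consonant of *roaw* is /w/ (non-nasal), it takes -so, giving *roawso*.
*kalam*: final consonant = /m/, a nasal → -pe → *kalampe*.

roawso, kalampe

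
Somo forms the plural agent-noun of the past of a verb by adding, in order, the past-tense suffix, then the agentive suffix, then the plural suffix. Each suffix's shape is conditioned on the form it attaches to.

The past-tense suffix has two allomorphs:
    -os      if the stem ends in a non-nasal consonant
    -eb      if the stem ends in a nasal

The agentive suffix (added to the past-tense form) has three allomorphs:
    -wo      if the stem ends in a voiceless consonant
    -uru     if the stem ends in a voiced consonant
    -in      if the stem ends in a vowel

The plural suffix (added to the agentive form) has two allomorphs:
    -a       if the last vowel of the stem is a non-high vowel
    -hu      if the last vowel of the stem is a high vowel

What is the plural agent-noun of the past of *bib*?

*bib* — final consonant /b/ (non-nasal) → -os → *bibos*.
Since the final sound of the past-tense form *bibos* is /s/ (a voiceless consonant), it takes -wo, giving *biboswo*.
The agentive form *biboswo* — last vowel /o/ (a non-high vowel) → -a → *biboswoa*.

biboswoa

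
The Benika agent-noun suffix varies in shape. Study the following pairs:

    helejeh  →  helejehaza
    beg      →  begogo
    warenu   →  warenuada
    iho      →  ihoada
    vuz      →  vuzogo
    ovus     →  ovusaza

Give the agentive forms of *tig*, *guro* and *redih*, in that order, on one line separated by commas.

tigogo, guroada, redihaza

The pattern is voicing of the final sound: -aza when the stem ends in a voiceless consonant (*helejeh*, *ovus*); -ogo when the stem ends in a voiced consonant (*beg*, *vuz*); -ada when the stem ends in a vowel (*warenu*, *iho*).
The final sound of *tig* is /g/, which is a voiced consonant, so the suffix is -ogo, giving *tigogo*.
The final sound of *guro* is /o/, which is a vowel, so the suffix is -ada, giving *guroada*.
*redih*: final sound = /h/, a voiceless consonant → -aza → *redihaza*.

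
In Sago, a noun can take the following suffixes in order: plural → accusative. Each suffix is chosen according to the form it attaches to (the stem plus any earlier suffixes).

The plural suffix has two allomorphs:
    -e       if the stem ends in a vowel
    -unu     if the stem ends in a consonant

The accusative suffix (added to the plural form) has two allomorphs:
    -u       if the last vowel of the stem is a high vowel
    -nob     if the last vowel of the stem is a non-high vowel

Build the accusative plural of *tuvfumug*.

The final sound of *tuvfumug* is /g/, which is a consonant, so the plural suffix is -unu, giving *tuvfumugunu*.
Since the last vowel of the plural form *tuvfumugunu* is /u/ (a high vowel), it takes -u, giving *tuvfumugunuu*.

tuvfumugunuu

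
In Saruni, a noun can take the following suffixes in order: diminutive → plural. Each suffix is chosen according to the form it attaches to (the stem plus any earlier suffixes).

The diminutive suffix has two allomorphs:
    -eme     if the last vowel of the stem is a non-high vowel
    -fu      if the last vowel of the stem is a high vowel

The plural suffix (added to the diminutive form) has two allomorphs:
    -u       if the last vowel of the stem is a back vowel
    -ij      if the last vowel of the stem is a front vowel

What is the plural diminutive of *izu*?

izufuu

The last vowel of *izu* is /u/, which is a high vowel, so the diminutive suffix is -fu, giving *izufu*.
Since the last vowel of the diminutive form *izufu* is /u/ (a back vowel), it takes -u, giving *izufuu*.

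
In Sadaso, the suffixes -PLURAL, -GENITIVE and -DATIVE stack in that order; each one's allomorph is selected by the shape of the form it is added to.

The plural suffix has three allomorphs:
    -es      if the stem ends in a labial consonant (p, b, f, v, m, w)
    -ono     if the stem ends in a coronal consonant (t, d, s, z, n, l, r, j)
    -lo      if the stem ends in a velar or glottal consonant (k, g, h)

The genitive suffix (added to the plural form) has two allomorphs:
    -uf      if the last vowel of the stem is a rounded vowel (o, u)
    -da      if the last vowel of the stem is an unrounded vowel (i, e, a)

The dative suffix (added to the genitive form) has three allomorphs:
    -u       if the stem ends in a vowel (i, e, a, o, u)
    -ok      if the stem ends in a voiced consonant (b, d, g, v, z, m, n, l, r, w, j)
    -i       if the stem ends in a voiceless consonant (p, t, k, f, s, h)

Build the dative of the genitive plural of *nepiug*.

nepiugloufi

*nepiug*: final consonant = /g/, velar/glottal → -lo → *nepiuglo*.
The plural form *nepiuglo* — last vowel /o/ (a rounded vowel) → -uf → *nepiuglouf*.
Since the final sound of the genitive form *nepiuglouf* is /f/ (a voiceless consonant), it takes -i, giving *nepiugloufi*.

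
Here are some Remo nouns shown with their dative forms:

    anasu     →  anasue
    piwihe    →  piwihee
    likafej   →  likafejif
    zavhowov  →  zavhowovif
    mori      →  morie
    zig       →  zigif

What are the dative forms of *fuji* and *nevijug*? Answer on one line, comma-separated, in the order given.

The suffix is conditioned by the final sound: -if when the stem ends in a consonant (*likafej*, *zavhowov*, *zig*); -e when the stem ends in a vowel (*anasu*, *piwihe*, *mori*).
*fuji* — final sound /i/ (a vowel) → -e → *fujie*.
Since the final sound of *nevijug* is /g/ (a consonant), it takes -if, giving *nevijugif*.

fujie, nevijugif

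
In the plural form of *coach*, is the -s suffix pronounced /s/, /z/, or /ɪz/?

The stem *coach* ends in a sibilant (/s, z, ʃ, ʒ, tʃ, dʒ/).
The plural suffix surfaces as /ɪz/ after sibilants, /s/ after other voiceless consonants, and /z/ after other voiced sounds.
So the plural -s on *coach* is pronounced /ɪz/.

/ɪz/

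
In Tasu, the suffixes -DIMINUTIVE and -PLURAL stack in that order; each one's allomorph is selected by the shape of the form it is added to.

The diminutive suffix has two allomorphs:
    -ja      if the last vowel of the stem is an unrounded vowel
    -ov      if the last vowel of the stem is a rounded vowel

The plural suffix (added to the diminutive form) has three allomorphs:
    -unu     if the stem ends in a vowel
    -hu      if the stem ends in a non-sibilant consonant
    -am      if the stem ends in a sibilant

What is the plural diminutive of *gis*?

The last vowel of *gis* is /i/, which is an unrounded vowel, so the diminutive suffix is -ja, giving *gisja*.
Since the final sound of the diminutive form *gisja* is /a/ (a vowel), it takes -unu, giving *gisjaunu*.

gisjaunu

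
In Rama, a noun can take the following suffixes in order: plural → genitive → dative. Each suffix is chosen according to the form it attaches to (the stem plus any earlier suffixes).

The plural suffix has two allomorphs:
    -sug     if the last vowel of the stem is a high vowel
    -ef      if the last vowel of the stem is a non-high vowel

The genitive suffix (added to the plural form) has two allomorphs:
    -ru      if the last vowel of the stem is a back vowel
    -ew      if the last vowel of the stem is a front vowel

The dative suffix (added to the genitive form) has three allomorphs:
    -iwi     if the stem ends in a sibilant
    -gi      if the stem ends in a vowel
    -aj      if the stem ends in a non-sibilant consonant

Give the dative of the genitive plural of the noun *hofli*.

hoflisugrugi

*hofli*: last vowel = /i/, a high vowel → -sug → *hoflisug*.
The plural form *hoflisug*: last vowel = /u/, a back vowel → -ru → *hoflisugru*.
The final sound of the genitive form *hoflisugru* is /u/, which is a vowel, so the dative suffix is -gi, giving *hoflisugrugi*.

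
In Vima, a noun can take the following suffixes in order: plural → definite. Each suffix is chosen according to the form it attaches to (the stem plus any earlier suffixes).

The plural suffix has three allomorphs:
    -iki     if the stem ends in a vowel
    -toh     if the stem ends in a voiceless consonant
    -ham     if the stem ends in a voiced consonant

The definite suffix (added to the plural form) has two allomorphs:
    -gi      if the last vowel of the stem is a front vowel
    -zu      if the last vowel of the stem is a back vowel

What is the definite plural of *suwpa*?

*suwpa* — final sound /a/ (a vowel) → -iki → *suwpaiki*.
The last vowel of the plural form *suwpaiki* is /i/, which is a front vowel, so the definite suffix is -gi, giving *suwpaikigi*.

suwpaikigi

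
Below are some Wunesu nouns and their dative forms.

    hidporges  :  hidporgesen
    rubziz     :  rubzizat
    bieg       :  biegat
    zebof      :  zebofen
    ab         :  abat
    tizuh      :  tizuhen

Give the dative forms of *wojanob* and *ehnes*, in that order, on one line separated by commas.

The alternation tracks the final consonant of the stem — -en when the stem ends in a voiceless consonant (*hidporges*, *zebof*, *tizuh*); -at when the stem ends in a voiced consonant (*rubziz*, *bieg*, *ab*).
The final consonant of *wojanob* is /b/, which is voiced, so the suffix is -at, giving *wojanobat*.
The final consonant of *ehnes* is /s/, which is voiceless, so the suffix is -en, giving *ehnesen*.

wojanobat, ehnesen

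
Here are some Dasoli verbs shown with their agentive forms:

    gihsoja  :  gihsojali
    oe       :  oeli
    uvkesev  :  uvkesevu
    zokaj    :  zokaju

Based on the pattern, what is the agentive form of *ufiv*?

ufivu

The alternation tracks the final sound of the stem — -u when the stem ends in a consonant (*uvkesev*, *zokaj*); -li when the stem ends in a vowel (*gihsoja*, *oe*).
*ufiv*: final sound = /v/, a consonant → -u → *ufivu*.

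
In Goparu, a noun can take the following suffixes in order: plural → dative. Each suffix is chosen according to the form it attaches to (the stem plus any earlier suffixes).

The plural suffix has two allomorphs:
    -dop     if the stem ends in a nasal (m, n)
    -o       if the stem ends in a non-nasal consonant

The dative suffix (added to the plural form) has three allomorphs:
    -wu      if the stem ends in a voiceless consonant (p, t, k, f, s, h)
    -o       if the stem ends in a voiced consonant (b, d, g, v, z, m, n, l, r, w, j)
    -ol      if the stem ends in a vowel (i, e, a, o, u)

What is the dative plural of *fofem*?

fofemdopwu

Since the final consonant of *fofem* is /m/ (a nasal), it takes -dop, giving *fofemdop*.
The plural form *fofemdop*: final sound = /p/, a voiceless consonant → -wu → *fofemdopwu*.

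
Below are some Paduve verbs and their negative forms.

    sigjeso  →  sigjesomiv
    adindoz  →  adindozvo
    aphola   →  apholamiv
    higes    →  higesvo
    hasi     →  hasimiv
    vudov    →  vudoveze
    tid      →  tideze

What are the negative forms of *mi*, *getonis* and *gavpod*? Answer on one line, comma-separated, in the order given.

mimiv, getonisvo, gavpodeze

The pattern is sibilance of the final sound: -vo when the stem ends in a sibilant (*adindoz*, *higes*); -eze when the stem ends in a non-sibilant consonant (*vudov*, *tid*); -miv when the stem ends in a vowel (*sigjeso*, *aphola*, *hasi*).
Since the final sound of *mi* is /i/ (a vowel), it takes -miv, giving *mimiv*.
*getonis*: final sound = /s/, a sibilant → -vo → *getonisvo*.
Since the final sound of *gavpod* is /d/ (a non-sibilant consonant), it takes -eze, giving *gavpodeze*.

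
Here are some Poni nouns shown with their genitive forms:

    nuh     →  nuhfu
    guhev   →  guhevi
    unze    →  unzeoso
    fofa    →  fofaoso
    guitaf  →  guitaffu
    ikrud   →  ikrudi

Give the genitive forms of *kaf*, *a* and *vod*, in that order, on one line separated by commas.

The suffix is conditioned by the final sound: -fu when the stem ends in a voiceless consonant (*nuh*, *guitaf*); -i when the stem ends in a voiced consonant (*guhev*, *ikrud*); -oso when the stem ends in a vowel (*unze*, *fofa*).
The final sound of *kaf* is /f/, which is a voiceless consonant, so the suffix is -fu, giving *kaffu*.
*a* — final sound /a/ (a vowel) → -oso → *aoso*.
The final sound of *vod* is /d/, which is a voiced consonant, so the suffix is -i, giving *vodi*.

kaffu, aoso, vodi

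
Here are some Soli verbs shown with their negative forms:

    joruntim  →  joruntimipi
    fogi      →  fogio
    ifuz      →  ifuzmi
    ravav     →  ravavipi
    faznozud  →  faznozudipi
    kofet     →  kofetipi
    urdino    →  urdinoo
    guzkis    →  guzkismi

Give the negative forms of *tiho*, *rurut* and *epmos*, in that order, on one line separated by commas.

tihoo, rurutipi, epmosmi

Looking at the final sound of each stem: -mi when the stem ends in a sibilant (*ifuz*, *guzkis*); -ipi when the stem ends in a non-sibilant consonant (*joruntim*, *ravav*, *faznozud*, *kofet*); -o when the stem ends in a vowel (*fogi*, *urdino*).
Since the final sound of *tiho* is /o/ (a vowel), it takes -o, giving *tihoo*.
Since the final sound of *rurut* is /t/ (a non-sibilant consonant), it takes -ipi, giving *rurutipi*.
*epmos* — final sound /s/ (a sibilant) → -mi → *epmosmi*.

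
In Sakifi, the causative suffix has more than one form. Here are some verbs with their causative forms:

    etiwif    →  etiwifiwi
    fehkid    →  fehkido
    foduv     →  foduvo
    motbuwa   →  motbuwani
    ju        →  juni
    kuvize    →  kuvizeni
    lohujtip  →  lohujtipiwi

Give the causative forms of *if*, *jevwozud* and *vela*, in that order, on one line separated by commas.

The suffix is conditioned by the final sound: -iwi when the stem ends in a voiceless consonant (*etiwif*, *lohujtip*); -o when the stem ends in a voiced consonant (*fehkid*, *foduv*); -ni when the stem ends in a vowel (*motbuwa*, *ju*, *kuvize*).
*if*: final sound = /f/, a voiceless consonant → -iwi → *ifiwi*.
Since the final sound of *jevwozud* is /d/ (a voiced consonant), it takes -o, giving *jevwozudo*.
The final sound of *vela* is /a/, which is a vowel, so the suffix is -ni, giving *velani*.

ifiwi, jevwozudo, velani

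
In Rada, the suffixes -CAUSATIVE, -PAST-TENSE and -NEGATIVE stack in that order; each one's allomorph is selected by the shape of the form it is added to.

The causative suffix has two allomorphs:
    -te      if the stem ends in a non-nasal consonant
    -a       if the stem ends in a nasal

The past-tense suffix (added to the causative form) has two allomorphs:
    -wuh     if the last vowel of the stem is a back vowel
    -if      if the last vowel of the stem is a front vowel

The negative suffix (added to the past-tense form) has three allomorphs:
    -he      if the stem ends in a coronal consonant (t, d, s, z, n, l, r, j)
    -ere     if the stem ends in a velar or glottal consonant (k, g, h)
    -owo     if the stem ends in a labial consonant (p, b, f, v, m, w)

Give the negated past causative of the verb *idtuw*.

The final consonant of *idtuw* is /w/, which is non-nasal, so the causative suffix is -te, giving *idtuwte*.
The last vowel of the causative form *idtuwte* is /e/, which is a front vowel, so the past-tense suffix is -if, giving *idtuwteif*.
The past-tense form *idtuwteif* — final consonant /f/ (labial) → -owo → *idtuwteifowo*.

idtuwteifowo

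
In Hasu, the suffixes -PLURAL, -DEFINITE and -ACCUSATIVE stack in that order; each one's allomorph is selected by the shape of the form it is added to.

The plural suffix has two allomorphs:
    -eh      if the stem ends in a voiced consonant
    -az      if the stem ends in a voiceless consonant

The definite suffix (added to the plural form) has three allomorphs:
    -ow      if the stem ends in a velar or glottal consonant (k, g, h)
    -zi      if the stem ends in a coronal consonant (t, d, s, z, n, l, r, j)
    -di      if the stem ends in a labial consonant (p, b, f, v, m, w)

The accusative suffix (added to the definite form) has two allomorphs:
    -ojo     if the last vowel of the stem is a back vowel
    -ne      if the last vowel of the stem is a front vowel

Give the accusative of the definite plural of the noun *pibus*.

pibusazzine

*pibus*: final consonant = /s/, voiceless → -az → *pibusaz*.
The plural form *pibusaz*: final consonant = /z/, coronal → -zi → *pibusazzi*.
The definite form *pibusazzi*: last vowel = /i/, a front vowel → -ne → *pibusazzine*.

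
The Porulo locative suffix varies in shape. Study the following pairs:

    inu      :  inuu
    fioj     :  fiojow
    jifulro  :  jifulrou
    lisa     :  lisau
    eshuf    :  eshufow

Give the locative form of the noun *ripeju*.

ripejuu

The suffix is conditioned by the final sound: -ow when the stem ends in a consonant (*fioj*, *eshuf*); -u when the stem ends in a vowel (*inu*, *jifulro*, *lisa*).
*ripeju* — final sound /u/ (a vowel) → -u → *ripejuu*.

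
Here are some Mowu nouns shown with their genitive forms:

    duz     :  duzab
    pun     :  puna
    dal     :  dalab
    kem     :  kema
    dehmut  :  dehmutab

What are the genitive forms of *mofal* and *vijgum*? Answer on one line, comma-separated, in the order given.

mofalab, vijguma

Looking at the final consonant of each stem: -a when the stem ends in a nasal (*pun*, *kem*); -ab when the stem ends in a non-nasal consonant (*duz*, *dal*, *dehmut*).
*mofal*: final consonant = /l/, non-nasal → -ab → *mofalab*.
*vijgum*: final consonant = /m/, a nasal → -a → *vijguma*.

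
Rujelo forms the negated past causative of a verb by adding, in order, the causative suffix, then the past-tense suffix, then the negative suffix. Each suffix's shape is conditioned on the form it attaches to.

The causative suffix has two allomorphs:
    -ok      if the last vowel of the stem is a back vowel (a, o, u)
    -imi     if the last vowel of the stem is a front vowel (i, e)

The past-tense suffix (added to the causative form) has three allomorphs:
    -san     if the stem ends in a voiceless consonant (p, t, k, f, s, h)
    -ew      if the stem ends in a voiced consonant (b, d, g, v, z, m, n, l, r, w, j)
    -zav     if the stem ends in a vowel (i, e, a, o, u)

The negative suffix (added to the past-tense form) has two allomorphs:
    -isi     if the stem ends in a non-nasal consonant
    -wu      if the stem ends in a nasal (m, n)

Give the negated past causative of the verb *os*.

*os*: last vowel = /o/, a back vowel → -ok → *osok*.
The causative form *osok*: final sound = /k/, a voiceless consonant → -san → *osoksan*.
The final consonant of the past-tense form *osoksan* is /n/, which is a nasal, so the negative suffix is -wu, giving *osoksanwu*.

osoksanwu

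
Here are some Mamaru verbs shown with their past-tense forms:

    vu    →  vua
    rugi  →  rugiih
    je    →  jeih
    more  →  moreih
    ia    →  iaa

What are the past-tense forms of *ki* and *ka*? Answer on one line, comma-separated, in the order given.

kiih, kaa

The alternation tracks the last vowel of the stem — -ih when the last vowel of the stem is a front vowel (*rugi*, *je*, *more*); -a when the last vowel of the stem is a back vowel (*vu*, *ia*).
*ki*: last vowel = /i/, a front vowel → -ih → *kiih*.
Since the last vowel of *ka* is /a/ (a back vowel), it takes -a, giving *kaa*.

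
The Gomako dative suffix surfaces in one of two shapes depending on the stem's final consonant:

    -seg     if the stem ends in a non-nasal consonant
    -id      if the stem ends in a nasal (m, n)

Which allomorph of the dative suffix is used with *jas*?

-seg

Since the final consonant of *jas* is /s/ (non-nasal), it takes -seg.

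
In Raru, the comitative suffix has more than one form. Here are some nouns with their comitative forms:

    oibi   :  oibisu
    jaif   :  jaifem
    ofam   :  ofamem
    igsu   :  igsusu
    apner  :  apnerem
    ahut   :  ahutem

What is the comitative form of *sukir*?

sukirem

The pattern is consonant vs. vowel: -em when the stem ends in a consonant (*jaif*, *ofam*, *apner*, *ahut*); -su when the stem ends in a vowel (*oibi*, *igsu*).
*sukir* — final sound /r/ (a consonant) → -em → *sukirem*.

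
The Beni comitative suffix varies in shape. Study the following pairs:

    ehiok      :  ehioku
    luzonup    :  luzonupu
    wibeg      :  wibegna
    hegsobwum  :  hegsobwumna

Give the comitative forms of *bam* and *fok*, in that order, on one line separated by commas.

bamna, foku

The alternation tracks the final consonant of the stem — -u when the stem ends in a voiceless consonant (*ehiok*, *luzonup*); -na when the stem ends in a voiced consonant (*wibeg*, *hegsobwum*).
Since the final consonant of *bam* is /m/ (voiced), it takes -na, giving *bamna*.
*fok*: final consonant = /k/, voiceless → -u → *foku*.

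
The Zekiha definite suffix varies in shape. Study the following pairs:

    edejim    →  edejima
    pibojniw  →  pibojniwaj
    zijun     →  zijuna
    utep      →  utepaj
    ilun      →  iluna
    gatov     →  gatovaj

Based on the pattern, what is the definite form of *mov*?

movaj

The alternation tracks the final consonant of the stem — -a when the stem ends in a nasal (*edejim*, *zijun*, *ilun*); -aj when the stem ends in a non-nasal consonant (*pibojniw*, *utep*, *gatov*).
*mov*: final consonant = /v/, non-nasal → -aj → *movaj*.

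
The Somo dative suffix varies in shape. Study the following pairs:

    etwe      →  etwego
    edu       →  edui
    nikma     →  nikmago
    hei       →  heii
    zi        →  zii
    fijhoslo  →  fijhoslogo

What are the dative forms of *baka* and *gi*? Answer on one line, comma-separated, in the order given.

bakago, gii

Looking at the last vowel of each stem: -i when the last vowel of the stem is a high vowel (*edu*, *hei*, *zi*); -go when the last vowel of the stem is a non-high vowel (*etwe*, *nikma*, *fijhoslo*).
*baka* — last vowel /a/ (a non-high vowel) → -go → *bakago*.
Since the last vowel of *gi* is /i/ (a high vowel), it takes -i, giving *gii*.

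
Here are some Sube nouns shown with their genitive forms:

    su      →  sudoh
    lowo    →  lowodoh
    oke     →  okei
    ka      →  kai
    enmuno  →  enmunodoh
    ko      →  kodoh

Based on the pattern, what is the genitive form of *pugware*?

pugwarei

Looking at the last vowel of each stem: -doh when the last vowel of the stem is a rounded vowel (*su*, *lowo*, *enmuno*, *ko*); -i when the last vowel of the stem is an unrounded vowel (*oke*, *ka*).
*pugware* — last vowel /e/ (an unrounded vowel) → -i → *pugwarei*.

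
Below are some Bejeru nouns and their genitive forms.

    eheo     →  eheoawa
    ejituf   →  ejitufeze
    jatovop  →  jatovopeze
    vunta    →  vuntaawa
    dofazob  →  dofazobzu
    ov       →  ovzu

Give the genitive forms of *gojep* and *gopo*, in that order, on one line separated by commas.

Looking at the final sound of each stem: -eze when the stem ends in a voiceless consonant (*ejituf*, *jatovop*); -zu when the stem ends in a voiced consonant (*dofazob*, *ov*); -awa when the stem ends in a vowel (*eheo*, *vunta*).
The final sound of *gojep* is /p/, which is a voiceless consonant, so the suffix is -eze, giving *gojepeze*.
Since the final sound of *gopo* is /o/ (a vowel), it takes -awa, giving *gopoawa*.

gojepeze, gopoawa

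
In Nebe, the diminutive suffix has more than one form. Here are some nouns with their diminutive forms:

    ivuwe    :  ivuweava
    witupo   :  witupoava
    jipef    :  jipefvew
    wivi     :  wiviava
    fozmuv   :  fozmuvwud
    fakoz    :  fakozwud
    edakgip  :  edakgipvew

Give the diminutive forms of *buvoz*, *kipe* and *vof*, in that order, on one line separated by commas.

buvozwud, kipeava, vofvew

The suffix is conditioned by the final sound: -vew when the stem ends in a voiceless consonant (*jipef*, *edakgip*); -wud when the stem ends in a voiced consonant (*fozmuv*, *fakoz*); -ava when the stem ends in a vowel (*ivuwe*, *witupo*, *wivi*).
*buvoz* — final sound /z/ (a voiced consonant) → -wud → *buvozwud*.
*kipe*: final sound = /e/, a vowel → -ava → *kipeava*.
*vof*: final sound = /f/, a voiceless consonant → -vew → *vofvew*.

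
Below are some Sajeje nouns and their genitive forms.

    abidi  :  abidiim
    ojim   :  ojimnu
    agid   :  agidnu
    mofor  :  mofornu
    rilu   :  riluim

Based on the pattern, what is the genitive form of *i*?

The pattern is consonant vs. vowel: -nu when the stem ends in a consonant (*ojim*, *agid*, *mofor*); -im when the stem ends in a vowel (*abidi*, *rilu*).
*i*: final sound = /i/, a vowel → -im → *iim*.

iim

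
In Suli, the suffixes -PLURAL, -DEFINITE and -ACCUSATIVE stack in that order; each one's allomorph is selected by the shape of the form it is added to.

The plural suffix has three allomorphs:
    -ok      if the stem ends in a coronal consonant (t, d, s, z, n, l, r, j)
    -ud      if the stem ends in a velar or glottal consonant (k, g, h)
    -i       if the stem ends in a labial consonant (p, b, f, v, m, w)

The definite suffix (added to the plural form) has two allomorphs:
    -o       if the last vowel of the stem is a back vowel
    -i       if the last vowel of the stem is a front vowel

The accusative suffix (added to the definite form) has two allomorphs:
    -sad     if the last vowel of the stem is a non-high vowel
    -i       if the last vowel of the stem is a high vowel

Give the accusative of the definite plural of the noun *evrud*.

Since the final consonant of *evrud* is /d/ (coronal), it takes -ok, giving *evrudok*.
The plural form *evrudok* — last vowel /o/ (a back vowel) → -o → *evrudoko*.
The last vowel of the definite form *evrudoko* is /o/, which is a non-high vowel, so the accusative suffix is -sad, giving *evrudokosad*.

evrudokosad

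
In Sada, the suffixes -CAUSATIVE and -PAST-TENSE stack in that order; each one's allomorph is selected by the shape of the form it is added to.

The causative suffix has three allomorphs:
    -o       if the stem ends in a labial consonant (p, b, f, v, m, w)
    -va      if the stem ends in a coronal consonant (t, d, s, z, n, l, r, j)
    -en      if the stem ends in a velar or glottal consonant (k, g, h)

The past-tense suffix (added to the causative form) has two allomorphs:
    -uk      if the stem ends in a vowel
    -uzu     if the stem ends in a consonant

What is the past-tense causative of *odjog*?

odjogenuzu

*odjog* — final consonant /g/ (velar/glottal) → -en → *odjogen*.
The causative form *odjogen*: final sound = /n/, a consonant → -uzu → *odjogenuzu*.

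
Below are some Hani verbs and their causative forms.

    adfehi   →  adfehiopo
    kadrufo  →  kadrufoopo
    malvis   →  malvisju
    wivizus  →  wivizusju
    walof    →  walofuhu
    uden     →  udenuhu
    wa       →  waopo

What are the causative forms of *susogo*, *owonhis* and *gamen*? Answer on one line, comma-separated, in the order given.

susogoopo, owonhisju, gamenuhu

Looking at the final sound of each stem: -ju when the stem ends in a sibilant (*malvis*, *wivizus*); -uhu when the stem ends in a non-sibilant consonant (*walof*, *uden*); -opo when the stem ends in a vowel (*adfehi*, *kadrufo*, *wa*).
The final sound of *susogo* is /o/, which is a vowel, so the suffix is -opo, giving *susogoopo*.
*owonhis* — final sound /s/ (a sibilant) → -ju → *owonhisju*.
Since the final sound of *gamen* is /n/ (a non-sibilant consonant), it takes -uhu, giving *gamenuhu*.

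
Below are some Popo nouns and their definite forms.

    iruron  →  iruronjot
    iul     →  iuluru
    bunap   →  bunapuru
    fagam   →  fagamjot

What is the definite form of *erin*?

The pattern is nasality of the final consonant: -jot when the stem ends in a nasal (*iruron*, *fagam*); -uru when the stem ends in a non-nasal consonant (*iul*, *bunap*).
Since the final consonant of *erin* is /n/ (a nasal), it takes -jot, giving *erinjot*.

erinjot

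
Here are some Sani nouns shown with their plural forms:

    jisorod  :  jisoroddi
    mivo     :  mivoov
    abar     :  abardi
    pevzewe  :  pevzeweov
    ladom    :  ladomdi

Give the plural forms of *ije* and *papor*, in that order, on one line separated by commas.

The alternation tracks the final sound of the stem — -di when the stem ends in a consonant (*jisorod*, *abar*, *ladom*); -ov when the stem ends in a vowel (*mivo*, *pevzewe*).
Since the final sound of *ije* is /e/ (a vowel), it takes -ov, giving *ijeov*.
*papor*: final sound = /r/, a consonant → -di → *papordi*.

ijeov, papordi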